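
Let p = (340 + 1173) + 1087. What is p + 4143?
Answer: 6743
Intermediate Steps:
p = 2600 (p = 1513 + 1087 = 2600)
p + 4143 = 2600 + 4143 = 6743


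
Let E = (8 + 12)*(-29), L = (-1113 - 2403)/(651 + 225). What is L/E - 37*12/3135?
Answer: -1192027/8849060 ≈ -0.13471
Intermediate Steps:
L = -293/73 (L = -3516/876 = -3516*1/876 = -293/73 ≈ -4.0137)
E = -580 (E = 20*(-29) = -580)
L/E - 37*12/3135 = -293/73/(-580) - 37*12/3135 = -293/73*(-1/580) - 444*1/3135 = 293/42340 - 148/1045 = -1192027/8849060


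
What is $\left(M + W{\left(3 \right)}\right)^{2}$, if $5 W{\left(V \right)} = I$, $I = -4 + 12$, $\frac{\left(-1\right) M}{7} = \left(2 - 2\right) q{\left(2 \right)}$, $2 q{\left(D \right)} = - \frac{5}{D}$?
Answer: $\frac{64}{25} \approx 2.56$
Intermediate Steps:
$q{\left(D \right)} = - \frac{5}{2 D}$ ($q{\left(D \right)} = \frac{\left(-5\right) \frac{1}{D}}{2} = - \frac{5}{2 D}$)
$M = 0$ ($M = - 7 \left(2 - 2\right) \left(- \frac{5}{2 \cdot 2}\right) = - 7 \cdot 0 \left(\left(- \frac{5}{2}\right) \frac{1}{2}\right) = - 7 \cdot 0 \left(- \frac{5}{4}\right) = \left(-7\right) 0 = 0$)
$I = 8$
$W{\left(V \right)} = \frac{8}{5}$ ($W{\left(V \right)} = \frac{1}{5} \cdot 8 = \frac{8}{5}$)
$\left(M + W{\left(3 \right)}\right)^{2} = \left(0 + \frac{8}{5}\right)^{2} = \left(\frac{8}{5}\right)^{2} = \frac{64}{25}$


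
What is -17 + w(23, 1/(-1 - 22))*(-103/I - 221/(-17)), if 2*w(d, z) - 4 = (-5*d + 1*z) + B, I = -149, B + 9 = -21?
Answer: -3367139/3427 ≈ -982.53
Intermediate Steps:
B = -30 (B = -9 - 21 = -30)
w(d, z) = -13 + z/2 - 5*d/2 (w(d, z) = 2 + ((-5*d + 1*z) - 30)/2 = 2 + ((-5*d + z) - 30)/2 = 2 + ((z - 5*d) - 30)/2 = 2 + (-30 + z - 5*d)/2 = 2 + (-15 + z/2 - 5*d/2) = -13 + z/2 - 5*d/2)
-17 + w(23, 1/(-1 - 22))*(-103/I - 221/(-17)) = -17 + (-13 + 1/(2*(-1 - 22)) - 5/2*23)*(-103/(-149) - 221/(-17)) = -17 + (-13 + (½)/(-23) - 115/2)*(-103*(-1/149) - 221*(-1/17)) = -17 + (-13 + (½)*(-1/23) - 115/2)*(103/149 + 13) = -17 + (-13 - 1/46 - 115/2)*(2040/149) = -17 - 1622/23*2040/149 = -17 - 3308880/3427 = -3367139/3427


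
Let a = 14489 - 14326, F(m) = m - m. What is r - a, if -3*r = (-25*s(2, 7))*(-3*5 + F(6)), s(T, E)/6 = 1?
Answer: -913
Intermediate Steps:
F(m) = 0
s(T, E) = 6 (s(T, E) = 6*1 = 6)
a = 163
r = -750 (r = -(-25*6)*(-3*5 + 0)/3 = -(-50)*(-15 + 0) = -(-50)*(-15) = -⅓*2250 = -750)
r - a = -750 - 1*163 = -750 - 163 = -913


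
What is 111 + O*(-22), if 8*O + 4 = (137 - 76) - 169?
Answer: 419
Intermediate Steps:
O = -14 (O = -1/2 + ((137 - 76) - 169)/8 = -1/2 + (61 - 169)/8 = -1/2 + (1/8)*(-108) = -1/2 - 27/2 = -14)
111 + O*(-22) = 111 - 14*(-22) = 111 + 308 = 419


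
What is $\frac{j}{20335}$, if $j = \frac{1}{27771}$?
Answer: $\frac{1}{564723285} \approx 1.7708 \cdot 10^{-9}$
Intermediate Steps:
$j = \frac{1}{27771} \approx 3.6009 \cdot 10^{-5}$
$\frac{j}{20335} = \frac{1}{27771 \cdot 20335} = \frac{1}{27771} \cdot \frac{1}{20335} = \frac{1}{564723285}$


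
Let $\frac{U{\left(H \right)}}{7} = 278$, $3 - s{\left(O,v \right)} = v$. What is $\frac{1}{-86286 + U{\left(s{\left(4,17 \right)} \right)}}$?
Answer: $- \frac{1}{84340} \approx -1.1857 \cdot 10^{-5}$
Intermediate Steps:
$s{\left(O,v \right)} = 3 - v$
$U{\left(H \right)} = 1946$ ($U{\left(H \right)} = 7 \cdot 278 = 1946$)
$\frac{1}{-86286 + U{\left(s{\left(4,17 \right)} \right)}} = \frac{1}{-86286 + 1946} = \frac{1}{-84340} = - \frac{1}{84340}$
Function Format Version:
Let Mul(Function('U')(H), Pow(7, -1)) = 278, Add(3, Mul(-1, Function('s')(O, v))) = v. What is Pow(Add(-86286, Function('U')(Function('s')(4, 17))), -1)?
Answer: Rational(-1, 84340) ≈ -1.1857e-5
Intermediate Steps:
Function('s')(O, v) = Add(3, Mul(-1, v))
Function('U')(H) = 1946 (Function('U')(H) = Mul(7, 278) = 1946)
Pow(Add(-86286, Function('U')(Function('s')(4, 17))), -1) = Pow(Add(-86286, 1946), -1) = Pow(-84340, -1) = Rational(-1, 84340)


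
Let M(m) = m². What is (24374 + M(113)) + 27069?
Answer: 64212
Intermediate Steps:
(24374 + M(113)) + 27069 = (24374 + 113²) + 27069 = (24374 + 12769) + 27069 = 37143 + 27069 = 64212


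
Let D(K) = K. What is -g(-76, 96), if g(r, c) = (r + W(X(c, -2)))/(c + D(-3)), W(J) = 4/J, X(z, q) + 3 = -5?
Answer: 51/62 ≈ 0.82258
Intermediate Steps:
X(z, q) = -8 (X(z, q) = -3 - 5 = -8)
g(r, c) = (-½ + r)/(-3 + c) (g(r, c) = (r + 4/(-8))/(c - 3) = (r + 4*(-⅛))/(-3 + c) = (r - ½)/(-3 + c) = (-½ + r)/(-3 + c))
-g(-76, 96) = -(-½ - 76)/(-3 + 96) = -(-153)/(93*2) = -1*(-51/62) = 51/62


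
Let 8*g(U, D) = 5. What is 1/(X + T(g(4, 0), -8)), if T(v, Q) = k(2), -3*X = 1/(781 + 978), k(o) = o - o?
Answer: -5277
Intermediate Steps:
g(U, D) = 5/8 (g(U, D) = (⅛)*5 = 5/8)
k(o) = 0
X = -1/5277 (X = -1/(3*(781 + 978)) = -⅓/1759 = -⅓*1/1759 = -1/5277 ≈ -0.00018950)
T(v, Q) = 0
1/(X + T(g(4, 0), -8)) = 1/(-1/5277 + 0) = 1/(-1/5277) = -5277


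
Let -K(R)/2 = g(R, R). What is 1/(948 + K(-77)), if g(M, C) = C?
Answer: 1/1102 ≈ 0.00090744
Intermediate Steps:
K(R) = -2*R
1/(948 + K(-77)) = 1/(948 - 2*(-77)) = 1/(948 + 154) = 1/1102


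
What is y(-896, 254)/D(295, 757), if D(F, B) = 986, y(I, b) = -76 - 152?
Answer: -114/493 ≈ -0.23124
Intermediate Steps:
y(I, b) = -228
y(-896, 254)/D(295, 757) = -228/986 = -228*1/986 = -114/493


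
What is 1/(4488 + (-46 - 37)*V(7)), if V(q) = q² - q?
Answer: 1/1002 ≈ 0.00099800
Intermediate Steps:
1/(4488 + (-46 - 37)*V(7)) = 1/(4488 + (-46 - 37)*(7*(-1 + 7))) = 1/(4488 - 581*6) = 1/(4488 - 83*42) = 1/(4488 - 3486) = 1/1002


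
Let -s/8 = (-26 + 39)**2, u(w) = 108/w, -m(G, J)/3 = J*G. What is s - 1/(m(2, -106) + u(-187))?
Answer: -160650235/118824 ≈ -1352.0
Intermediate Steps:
m(G, J) = -3*G*J (m(G, J) = -3*J*G = -3*G*J)
s = -1352 (s = -8*(-26 + 39)**2 = -8*13**2 = -8*169 = -1352)
s - 1/(m(2, -106) + u(-187)) = -1352 - 1/(-3*2*(-106) + 108/(-187)) = -1352 - 1/(636 + 108*(-1/187)) = -1352 - 1/(636 - 108/187) = -1352 - 1/118824/187 = -1352 - 1*187/118824 = -1352 - 187/118824 = -160650235/118824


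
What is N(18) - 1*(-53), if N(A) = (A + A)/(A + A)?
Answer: 54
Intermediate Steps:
N(A) = 1 (N(A) = (2*A)/((2*A)) = (2*A)*(1/(2*A)) = 1)
N(18) - 1*(-53) = 1 - 1*(-53) = 1 + 53 = 54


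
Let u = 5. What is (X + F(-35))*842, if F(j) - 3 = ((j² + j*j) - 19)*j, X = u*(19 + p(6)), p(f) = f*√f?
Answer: -71559054 + 25260*√6 ≈ -7.1497e+7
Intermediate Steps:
p(f) = f^(3/2)
X = 95 + 30*√6 (X = 5*(19 + 6^(3/2)) = 5*(19 + 6*√6) = 95 + 30*√6 ≈ 168.48)
F(j) = 3 + j*(-19 + 2*j²) (F(j) = 3 + ((j² + j*j) - 19)*j = 3 + ((j² + j²) - 19)*j = 3 + (2*j² - 19)*j = 3 + (-19 + 2*j²)*j = 3 + j*(-19 + 2*j²))
(X + F(-35))*842 = ((95 + 30*√6) + (3 - 19*(-35) + 2*(-35)³))*842 = ((95 + 30*√6) + (3 + 665 + 2*(-42875)))*842 = ((95 + 30*√6) + (3 + 665 - 85750))*842 = ((95 + 30*√6) - 85082)*842 = (-84987 + 30*√6)*842 = -71559054 + 25260*√6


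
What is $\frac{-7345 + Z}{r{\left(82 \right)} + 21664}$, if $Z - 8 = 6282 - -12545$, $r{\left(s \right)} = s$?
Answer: $\frac{5745}{10873} \approx 0.52837$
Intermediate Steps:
$Z = 18835$ ($Z = 8 + \left(6282 - -12545\right) = 8 + \left(6282 + 12545\right) = 8 + 18827 = 18835$)
$\frac{-7345 + Z}{r{\left(82 \right)} + 21664} = \frac{-7345 + 18835}{82 + 21664} = \frac{11490}{21746} = 11490 \cdot \frac{1}{21746} = \frac{5745}{10873}$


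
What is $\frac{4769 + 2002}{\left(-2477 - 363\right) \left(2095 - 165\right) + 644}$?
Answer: $- \frac{2257}{1826852} \approx -0.0012355$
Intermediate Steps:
$\frac{4769 + 2002}{\left(-2477 - 363\right) \left(2095 - 165\right) + 644} = \frac{6771}{\left(-2840\right) 1930 + 644} = \frac{6771}{-5481200 + 644} = \frac{6771}{-5480556} = 6771 \left(- \frac{1}{5480556}\right) = - \frac{2257}{1826852}$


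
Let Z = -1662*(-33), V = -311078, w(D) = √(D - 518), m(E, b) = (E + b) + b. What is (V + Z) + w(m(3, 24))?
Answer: -256232 + I*√467 ≈ -2.5623e+5 + 21.61*I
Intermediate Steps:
m(E, b) = E + 2*b
w(D) = √(-518 + D)
Z = 54846
(V + Z) + w(m(3, 24)) = (-311078 + 54846) + √(-518 + (3 + 2*24)) = -256232 + √(-518 + (3 + 48)) = -256232 + √(-518 + 51) = -256232 + √(-467) = -256232 + I*√467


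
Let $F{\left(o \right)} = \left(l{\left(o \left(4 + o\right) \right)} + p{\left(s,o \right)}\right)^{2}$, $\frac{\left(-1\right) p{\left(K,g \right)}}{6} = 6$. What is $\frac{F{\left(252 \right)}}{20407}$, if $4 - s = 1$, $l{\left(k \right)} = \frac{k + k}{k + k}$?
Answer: $\frac{1225}{20407} \approx 0.060028$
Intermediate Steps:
$l{\left(k \right)} = 1$ ($l{\left(k \right)} = \frac{2 k}{2 k} = 2 k \frac{1}{2 k} = 1$)
$s = 3$ ($s = 4 - 1 = 3$)
$p{\left(K,g \right)} = -36$ ($p{\left(K,g \right)} = \left(-6\right) 6 = -36$)
$F{\left(o \right)} = 1225$ ($F{\left(o \right)} = \left(1 - 36\right)^{2} = \left(-35\right)^{2} = 1225$)
$\frac{F{\left(252 \right)}}{20407} = \frac{1225}{20407}$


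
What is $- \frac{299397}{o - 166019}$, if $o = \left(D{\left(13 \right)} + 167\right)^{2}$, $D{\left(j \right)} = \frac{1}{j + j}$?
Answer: $\frac{202392372}{93367195} \approx 2.1677$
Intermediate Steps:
$D{\left(j \right)} = \frac{1}{2 j}$
$o = \frac{18861649}{676}$ ($o = \left(\frac{1}{2 \cdot 13} + 167\right)^{2} = \left(\frac{1}{2} \cdot \frac{1}{13} + 167\right)^{2} = \left(\frac{1}{26} + 167\right)^{2} = \left(\frac{4343}{26}\right)^{2} = \frac{18861649}{676} \approx 27902.0$)
$- \frac{299397}{o - 166019} = - \frac{299397}{\frac{18861649}{676} - 166019} = - \frac{299397}{- \frac{93367195}{676}} = \left(-299397\right) \left(- \frac{676}{93367195}\right) = \frac{202392372}{93367195}$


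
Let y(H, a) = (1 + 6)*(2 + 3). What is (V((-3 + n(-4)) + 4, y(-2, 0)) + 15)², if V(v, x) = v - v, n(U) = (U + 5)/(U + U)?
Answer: 225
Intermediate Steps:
n(U) = (5 + U)/(2*U) (n(U) = (5 + U)/((2*U)) = (5 + U)*(1/(2*U)) = (5 + U)/(2*U))
y(H, a) = 35 (y(H, a) = 7*5 = 35)
V(v, x) = 0
(V((-3 + n(-4)) + 4, y(-2, 0)) + 15)² = (0 + 15)² = 15² = 225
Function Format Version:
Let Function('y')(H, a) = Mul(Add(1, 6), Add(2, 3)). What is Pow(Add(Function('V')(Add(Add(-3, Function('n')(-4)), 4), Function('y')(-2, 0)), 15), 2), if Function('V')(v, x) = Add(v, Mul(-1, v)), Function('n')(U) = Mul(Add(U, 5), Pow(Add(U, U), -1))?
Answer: 225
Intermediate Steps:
Function('n')(U) = Mul(Rational(1, 2), Pow(U, -1), Add(5, U)) (Function('n')(U) = Mul(Add(5, U), Pow(Mul(2, U), -1)) = Mul(Add(5, U), Mul(Rational(1, 2), Pow(U, -1))) = Mul(Rational(1, 2), Pow(U, -1), Add(5, U)))
Function('y')(H, a) = 35 (Function('y')(H, a) = Mul(7, 5) = 35)
Function('V')(v, x) = 0
Pow(Add(Function('V')(Add(Add(-3, Function('n')(-4)), 4), Function('y')(-2, 0)), 15), 2) = Pow(Add(0, 15), 2) = Pow(15, 2) = 225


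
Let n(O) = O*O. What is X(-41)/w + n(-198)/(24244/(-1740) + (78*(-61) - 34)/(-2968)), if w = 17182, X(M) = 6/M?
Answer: -38423164527861/12073421987 ≈ -3182.5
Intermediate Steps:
n(O) = O²
X(-41)/w + n(-198)/(24244/(-1740) + (78*(-61) - 34)/(-2968)) = (6/(-41))/17182 + (-198)²/(24244/(-1740) + (78*(-61) - 34)/(-2968)) = (6*(-1/41))*(1/17182) + 39204/(24244*(-1/1740) + (-4758 - 34)*(-1/2968)) = -6/41*1/17182 + 39204/(-209/15 - 4792*(-1/2968)) = -3/352231 + 39204/(-209/15 + 599/371) = -3/352231 + 39204/(-68554/5565) = -3/352231 + 39204*(-5565/68554) = -3/352231 - 109085130/34277 = -38423164527861/12073421987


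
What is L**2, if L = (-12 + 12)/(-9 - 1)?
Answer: 0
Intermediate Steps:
L = 0 (L = 0/(-10) = 0*(-1/10) = 0)
L**2 = 0**2 = 0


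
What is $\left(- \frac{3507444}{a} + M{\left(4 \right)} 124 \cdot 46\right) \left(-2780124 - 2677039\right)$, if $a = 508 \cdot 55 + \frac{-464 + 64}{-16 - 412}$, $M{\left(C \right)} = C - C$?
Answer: $\frac{170671184790567}{249140} \approx 6.8504 \cdot 10^{8}$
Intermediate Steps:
$M{\left(C \right)} = 0$
$a = \frac{2989680}{107}$ ($a = 27940 - \frac{400}{-428} = 27940 - - \frac{100}{107} = 27940 + \frac{100}{107} = \frac{2989680}{107} \approx 27941.0$)
$\left(- \frac{3507444}{a} + M{\left(4 \right)} 124 \cdot 46\right) \left(-2780124 - 2677039\right) = \left(- \frac{3507444}{\frac{2989680}{107}} + 0 \cdot 124 \cdot 46\right) \left(-2780124 - 2677039\right) = \left(\left(-3507444\right) \frac{107}{2989680} + 0 \cdot 46\right) \left(-5457163\right) = \left(- \frac{31274709}{249140} + 0\right) \left(-5457163\right) = \left(- \frac{31274709}{249140}\right) \left(-5457163\right) = \frac{170671184790567}{249140}$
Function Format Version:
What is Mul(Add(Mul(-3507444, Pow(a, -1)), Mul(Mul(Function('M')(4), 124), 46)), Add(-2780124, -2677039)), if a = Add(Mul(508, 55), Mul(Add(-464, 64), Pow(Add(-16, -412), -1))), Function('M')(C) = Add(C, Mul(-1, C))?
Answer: Rational(170671184790567, 249140) ≈ 6.8504e+8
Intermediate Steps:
Function('M')(C) = 0
a = Rational(2989680, 107) (a = Add(27940, Mul(-400, Pow(-428, -1))) = Add(27940, Mul(-400, Rational(-1, 428))) = Add(27940, Rational(100, 107)) = Rational(2989680, 107) ≈ 27941.)
Mul(Add(Mul(-3507444, Pow(a, -1)), Mul(Mul(Function('M')(4), 124), 46)), Add(-2780124, -2677039)) = Mul(Add(Mul(-3507444, Pow(Rational(2989680, 107), -1)), Mul(Mul(0, 124), 46)), Add(-2780124, -2677039)) = Mul(Add(Mul(-3507444, Rational(107, 2989680)), Mul(0, 46)), -5457163) = Mul(Add(Rational(-31274709, 249140), 0), -5457163) = Mul(Rational(-31274709, 249140), -5457163) = Rational(170671184790567, 249140)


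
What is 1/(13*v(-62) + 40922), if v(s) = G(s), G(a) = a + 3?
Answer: 1/40155 ≈ 2.4904e-5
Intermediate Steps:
G(a) = 3 + a
v(s) = 3 + s
1/(13*v(-62) + 40922) = 1/(13*(3 - 62) + 40922) = 1/(13*(-59) + 40922) = 1/(-767 + 40922) = 1/40155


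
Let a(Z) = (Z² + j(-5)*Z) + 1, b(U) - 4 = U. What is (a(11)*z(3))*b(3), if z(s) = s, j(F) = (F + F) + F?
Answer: -903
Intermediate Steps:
b(U) = 4 + U
j(F) = 3*F (j(F) = 2*F + F = 3*F)
a(Z) = 1 + Z² - 15*Z (a(Z) = (Z² + (3*(-5))*Z) + 1 = (Z² - 15*Z) + 1 = 1 + Z² - 15*Z)
(a(11)*z(3))*b(3) = ((1 + 11² - 15*11)*3)*(4 + 3) = ((1 + 121 - 165)*3)*7 = -43*3*7 = -129*7 = -903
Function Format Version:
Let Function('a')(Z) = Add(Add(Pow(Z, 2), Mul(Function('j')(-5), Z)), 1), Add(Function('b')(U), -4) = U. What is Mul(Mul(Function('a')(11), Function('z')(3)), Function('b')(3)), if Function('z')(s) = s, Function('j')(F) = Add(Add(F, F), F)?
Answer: -903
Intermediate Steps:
Function('b')(U) = Add(4, U)
Function('j')(F) = Mul(3, F) (Function('j')(F) = Add(Mul(2, F), F) = Mul(3, F))
Function('a')(Z) = Add(1, Pow(Z, 2), Mul(-15, Z)) (Function('a')(Z) = Add(Add(Pow(Z, 2), Mul(Mul(3, -5), Z)), 1) = Add(Add(Pow(Z, 2), Mul(-15, Z)), 1) = Add(1, Pow(Z, 2), Mul(-15, Z)))
Mul(Mul(Function('a')(11), Function('z')(3)), Function('b')(3)) = Mul(Mul(Add(1, Pow(11, 2), Mul(-15, 11)), 3), Add(4, 3)) = Mul(Mul(Add(1, 121, -165), 3), 7) = Mul(Mul(-43, 3), 7) = Mul(-129, 7) = -903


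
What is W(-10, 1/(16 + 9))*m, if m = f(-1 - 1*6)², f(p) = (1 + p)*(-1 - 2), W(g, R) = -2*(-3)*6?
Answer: 11664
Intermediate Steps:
W(g, R) = 36 (W(g, R) = 6*6 = 36)
f(p) = -3 - 3*p (f(p) = (1 + p)*(-3) = -3 - 3*p)
m = 324 (m = (-3 - 3*(-1 - 1*6))² = (-3 - 3*(-1 - 6))² = (-3 - 3*(-7))² = (-3 + 21)² = 18² = 324)
W(-10, 1/(16 + 9))*m = 36*324 = 11664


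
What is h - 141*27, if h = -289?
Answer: -4096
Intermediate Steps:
h - 141*27 = -289 - 141*27 = -289 - 3807 = -4096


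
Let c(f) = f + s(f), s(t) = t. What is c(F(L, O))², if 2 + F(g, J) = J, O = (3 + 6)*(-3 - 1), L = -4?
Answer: 5776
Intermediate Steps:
O = -36 (O = 9*(-4) = -36)
F(g, J) = -2 + J
c(f) = 2*f (c(f) = f + f = 2*f)
c(F(L, O))² = (2*(-2 - 36))² = (2*(-38))² = (-76)² = 5776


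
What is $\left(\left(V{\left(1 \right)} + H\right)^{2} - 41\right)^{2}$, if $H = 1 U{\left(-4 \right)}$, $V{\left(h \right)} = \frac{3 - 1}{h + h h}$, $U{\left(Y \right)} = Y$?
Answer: $1024$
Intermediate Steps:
$V{\left(h \right)} = \frac{2}{h + h^{2}}$
$H = -4$ ($H = 1 \left(-4\right) = -4$)
$\left(\left(V{\left(1 \right)} + H\right)^{2} - 41\right)^{2} = \left(\left(\frac{2}{1 \left(1 + 1\right)} - 4\right)^{2} - 41\right)^{2} = \left(\left(2 \cdot 1 \cdot \frac{1}{2} - 4\right)^{2} - 41\right)^{2} = \left(\left(1 - 4\right)^{2} - 41\right)^{2} = \left(\left(-3\right)^{2} - 41\right)^{2} = \left(9 - 41\right)^{2} = \left(-32\right)^{2} = 1024$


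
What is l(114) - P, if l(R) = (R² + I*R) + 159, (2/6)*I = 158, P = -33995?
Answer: 101186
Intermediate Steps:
I = 474 (I = 3*158 = 474)
l(R) = 159 + R² + 474*R (l(R) = (R² + 474*R) + 159 = 159 + R² + 474*R)
l(114) - P = (159 + 114² + 474*114) - 1*(-33995) = (159 + 12996 + 54036) + 33995 = 67191 + 33995 = 101186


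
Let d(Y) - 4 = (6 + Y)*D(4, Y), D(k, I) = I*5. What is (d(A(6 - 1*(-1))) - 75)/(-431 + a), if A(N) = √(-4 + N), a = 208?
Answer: 56/223 - 30*√3/223 ≈ 0.018110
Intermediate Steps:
D(k, I) = 5*I
d(Y) = 4 + 5*Y*(6 + Y) (d(Y) = 4 + (6 + Y)*(5*Y) = 4 + 5*Y*(6 + Y))
(d(A(6 - 1*(-1))) - 75)/(-431 + a) = ((4 + 5*(√(-4 + (6 - 1*(-1))))² + 30*√(-4 + (6 - 1*(-1)))) - 75)/(-431 + 208) = ((4 + 5*(√(-4 + (6 + 1)))² + 30*√(-4 + (6 + 1))) - 75)/(-223) = ((4 + 5*(√(-4 + 7))² + 30*√(-4 + 7)) - 75)*(-1/223) = ((4 + 5*(√3)² + 30*√3) - 75)*(-1/223) = ((4 + 5*3 + 30*√3) - 75)*(-1/223) = ((4 + 15 + 30*√3) - 75)*(-1/223) = ((19 + 30*√3) - 75)*(-1/223) = (-56 + 30*√3)*(-1/223) = 56/223 - 30*√3/223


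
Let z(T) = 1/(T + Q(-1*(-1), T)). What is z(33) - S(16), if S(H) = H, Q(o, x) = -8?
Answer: -399/25 ≈ -15.960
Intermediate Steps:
z(T) = 1/(-8 + T) (z(T) = 1/(T - 8) = 1/(-8 + T))
z(33) - S(16) = 1/(-8 + 33) - 1*16 = 1/25 - 16 = -399/25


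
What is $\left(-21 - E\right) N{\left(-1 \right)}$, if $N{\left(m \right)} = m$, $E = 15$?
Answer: $36$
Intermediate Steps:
$\left(-21 - E\right) N{\left(-1 \right)} = \left(-21 - 15\right) \left(-1\right) = \left(-36\right) \left(-1\right) = 36$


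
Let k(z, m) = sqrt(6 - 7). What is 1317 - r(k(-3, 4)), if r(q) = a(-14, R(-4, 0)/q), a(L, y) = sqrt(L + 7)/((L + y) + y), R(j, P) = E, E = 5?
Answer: 1317 + I*sqrt(7)*(7 - 5*I)/148 ≈ 1317.1 + 0.12514*I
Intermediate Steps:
R(j, P) = 5
k(z, m) = I (k(z, m) = sqrt(-1) = I)
a(L, y) = sqrt(7 + L)/(L + 2*y)
r(q) = I*sqrt(7)/(-14 + 10/q) (r(q) = sqrt(7 - 14)/(-14 + 2*(5/q)) = sqrt(-7)/(-14 + 10/q) = (I*sqrt(7))/(-14 + 10/q) = I*sqrt(7)/(-14 + 10/q))
1317 - r(k(-3, 4)) = 1317 - (-1)*I*I*sqrt(7)/(-10 + 14*I) = 1317 - (-1)*I*I*sqrt(7)*(-10 - 14*I)/296 = 1317 - sqrt(7)*(-10 - 14*I)/296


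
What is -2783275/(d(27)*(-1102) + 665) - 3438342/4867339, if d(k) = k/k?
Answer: 13545640399771/2127027143 ≈ 6368.3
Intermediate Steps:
d(k) = 1
-2783275/(d(27)*(-1102) + 665) - 3438342/4867339 = -2783275/(1*(-1102) + 665) - 3438342/4867339 = -2783275/(-1102 + 665) - 3438342*1/4867339 = -2783275/(-437) - 3438342/4867339 = -2783275*(-1/437) - 3438342/4867339 = 2783275/437 - 3438342/4867339 = 13545640399771/2127027143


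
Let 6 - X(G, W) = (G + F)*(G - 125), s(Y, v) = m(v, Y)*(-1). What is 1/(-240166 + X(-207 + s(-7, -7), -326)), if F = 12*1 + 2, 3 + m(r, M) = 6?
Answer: -1/305820 ≈ -3.2699e-6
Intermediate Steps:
m(r, M) = 3 (m(r, M) = -3 + 6 = 3)
s(Y, v) = -3 (s(Y, v) = 3*(-1) = -3)
F = 14 (F = 12 + 2 = 14)
X(G, W) = 6 - (-125 + G)*(14 + G) (X(G, W) = 6 - (G + 14)*(G - 125) = 6 - (14 + G)*(-125 + G) = 6 - (-125 + G)*(14 + G))
1/(-240166 + X(-207 + s(-7, -7), -326)) = 1/(-240166 + (1756 - (-207 - 3)² + 111*(-207 - 3))) = 1/(-240166 + (1756 - 1*(-210)² + 111*(-210))) = 1/(-240166 + (1756 - 1*44100 - 23310)) = 1/(-240166 + (1756 - 44100 - 23310)) = 1/(-240166 - 65654) = 1/(-305820) = -1/305820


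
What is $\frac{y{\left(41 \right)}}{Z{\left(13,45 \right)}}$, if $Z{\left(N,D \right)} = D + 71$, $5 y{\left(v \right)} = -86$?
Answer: $- \frac{43}{290} \approx -0.14828$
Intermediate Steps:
$y{\left(v \right)} = - \frac{86}{5}$ ($y{\left(v \right)} = \frac{1}{5} \left(-86\right) = - \frac{86}{5}$)
$Z{\left(N,D \right)} = 71 + D$
$\frac{y{\left(41 \right)}}{Z{\left(13,45 \right)}} = - \frac{86}{5 \left(71 + 45\right)} = - \frac{86}{5 \cdot 116} = \left(- \frac{86}{5}\right) \frac{1}{116} = - \frac{43}{290}$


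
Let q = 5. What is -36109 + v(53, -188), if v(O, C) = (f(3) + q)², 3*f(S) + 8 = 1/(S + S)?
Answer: -11697467/324 ≈ -36103.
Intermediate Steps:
f(S) = -8/3 + 1/(6*S) (f(S) = -8/3 + 1/(3*(S + S)) = -8/3 + 1/(3*((2*S))) = -8/3 + (1/(2*S))/3 = -8/3 + 1/(6*S))
v(O, C) = 1849/324 (v(O, C) = ((⅙)*(1 - 16*3)/3 + 5)² = ((⅙)*(⅓)*(1 - 48) + 5)² = ((⅙)*(⅓)*(-47) + 5)² = (-47/18 + 5)² = (43/18)² = 1849/324)
-36109 + v(53, -188) = -36109 + 1849/324 = -11697467/324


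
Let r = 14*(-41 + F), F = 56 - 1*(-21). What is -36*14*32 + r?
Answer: -15624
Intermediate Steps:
F = 77 (F = 56 + 21 = 77)
r = 504 (r = 14*(-41 + 77) = 14*36 = 504)
-36*14*32 + r = -36*14*32 + 504 = -504*32 + 504 = -16128 + 504 = -15624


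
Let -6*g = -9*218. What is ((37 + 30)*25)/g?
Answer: 1675/327 ≈ 5.1223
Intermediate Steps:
g = 327 (g = -(-3)*218/2 = -⅙*(-1962) = 327)
((37 + 30)*25)/g = ((37 + 30)*25)/327 = (67*25)*(1/327) = 1675*(1/327) = 1675/327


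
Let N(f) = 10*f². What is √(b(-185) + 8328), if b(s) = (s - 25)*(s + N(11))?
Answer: I*√206922 ≈ 454.89*I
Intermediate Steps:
b(s) = (-25 + s)*(1210 + s) (b(s) = (s - 25)*(s + 10*11²) = (-25 + s)*(s + 10*121) = (-25 + s)*(s + 1210) = (-25 + s)*(1210 + s))
√(b(-185) + 8328) = √((-30250 + (-185)² + 1185*(-185)) + 8328) = √((-30250 + 34225 - 219225) + 8328) = √(-215250 + 8328) = √(-206922) = I*√206922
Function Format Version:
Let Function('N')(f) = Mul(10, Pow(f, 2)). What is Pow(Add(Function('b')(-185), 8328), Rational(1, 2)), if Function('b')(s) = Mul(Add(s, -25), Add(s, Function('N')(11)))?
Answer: Mul(I, Pow(206922, Rational(1, 2))) ≈ Mul(454.89, I)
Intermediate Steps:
Function('b')(s) = Mul(Add(-25, s), Add(1210, s)) (Function('b')(s) = Mul(Add(s, -25), Add(s, Mul(10, Pow(11, 2)))) = Mul(Add(-25, s), Add(s, Mul(10, 121))) = Mul(Add(-25, s), Add(s, 1210)) = Mul(Add(-25, s), Add(1210, s)))
Pow(Add(Function('b')(-185), 8328), Rational(1, 2)) = Pow(Add(Add(-30250, Pow(-185, 2), Mul(1185, -185)), 8328), Rational(1, 2)) = Pow(Add(Add(-30250, 34225, -219225), 8328), Rational(1, 2)) = Pow(Add(-215250, 8328), Rational(1, 2)) = Pow(-206922, Rational(1, 2)) = Mul(I, Pow(206922, Rational(1, 2)))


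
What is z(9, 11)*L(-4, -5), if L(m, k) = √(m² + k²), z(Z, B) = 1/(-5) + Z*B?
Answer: 494*√41/5 ≈ 632.63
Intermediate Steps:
z(Z, B) = -⅕ + B*Z
L(m, k) = √(k² + m²)
z(9, 11)*L(-4, -5) = (-⅕ + 11*9)*√((-5)² + (-4)²) = (-⅕ + 99)*√(25 + 16) = 494*√41/5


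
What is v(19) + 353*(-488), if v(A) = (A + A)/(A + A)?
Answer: -172263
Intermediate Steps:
v(A) = 1 (v(A) = (2*A)/((2*A)) = (2*A)*(1/(2*A)) = 1)
v(19) + 353*(-488) = 1 + 353*(-488) = 1 - 172264 = -172263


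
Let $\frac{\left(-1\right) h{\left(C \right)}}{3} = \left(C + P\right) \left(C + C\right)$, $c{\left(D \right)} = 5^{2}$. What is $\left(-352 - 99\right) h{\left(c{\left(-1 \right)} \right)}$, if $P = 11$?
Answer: $2435400$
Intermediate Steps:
$c{\left(D \right)} = 25$
$h{\left(C \right)} = - 6 C \left(11 + C\right)$ ($h{\left(C \right)} = - 3 \left(C + 11\right) \left(C + C\right) = - 3 \left(11 + C\right) 2 C = - 3 \cdot 2 C \left(11 + C\right) = - 6 C \left(11 + C\right)$)
$\left(-352 - 99\right) h{\left(c{\left(-1 \right)} \right)} = \left(-352 - 99\right) \left(\left(-6\right) 25 \left(11 + 25\right)\right) = - 451 \left(\left(-6\right) 25 \cdot 36\right) = \left(-451\right) \left(-5400\right) = 2435400$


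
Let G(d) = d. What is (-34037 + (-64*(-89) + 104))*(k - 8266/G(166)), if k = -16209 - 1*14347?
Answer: 71729914597/83 ≈ 8.6422e+8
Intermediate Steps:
k = -30556 (k = -16209 - 14347 = -30556)
(-34037 + (-64*(-89) + 104))*(k - 8266/G(166)) = (-34037 + (-64*(-89) + 104))*(-30556 - 8266/166) = (-34037 + (5696 + 104))*(-30556 - 8266*1/166) = (-34037 + 5800)*(-30556 - 4133/83) = -28237*(-2540281/83) = 71729914597/83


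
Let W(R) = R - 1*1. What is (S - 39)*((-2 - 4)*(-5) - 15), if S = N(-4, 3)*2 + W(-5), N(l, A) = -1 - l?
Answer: -585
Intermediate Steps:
W(R) = -1 + R (W(R) = R - 1 = -1 + R)
S = 0 (S = (-1 - 1*(-4))*2 + (-1 - 5) = (-1 + 4)*2 - 6 = 3*2 - 6 = 6 - 6 = 0)
(S - 39)*((-2 - 4)*(-5) - 15) = (0 - 39)*((-2 - 4)*(-5) - 15) = -39*(-6*(-5) - 15) = -39*(30 - 15) = -39*15 = -585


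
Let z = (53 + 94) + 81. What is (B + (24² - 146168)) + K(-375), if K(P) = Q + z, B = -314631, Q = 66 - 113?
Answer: -460042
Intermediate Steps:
Q = -47
z = 228 (z = 147 + 81 = 228)
K(P) = 181 (K(P) = -47 + 228 = 181)
(B + (24² - 146168)) + K(-375) = (-314631 + (24² - 146168)) + 181 = (-314631 + (576 - 146168)) + 181 = (-314631 - 145592) + 181 = -460223 + 181 = -460042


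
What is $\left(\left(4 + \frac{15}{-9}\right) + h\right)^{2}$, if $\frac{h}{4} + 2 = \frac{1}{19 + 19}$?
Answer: $\frac{100489}{3249} \approx 30.929$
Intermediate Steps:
$h = - \frac{150}{19}$ ($h = -8 + \frac{4}{19 + 19} = -8 + \frac{4}{38} = -8 + 4 \cdot \frac{1}{38} = -8 + \frac{2}{19} = - \frac{150}{19} \approx -7.8947$)
$\left(\left(4 + \frac{15}{-9}\right) + h\right)^{2} = \left(\left(4 + \frac{15}{-9}\right) - \frac{150}{19}\right)^{2} = \left(\left(4 + 15 \left(- \frac{1}{9}\right)\right) - \frac{150}{19}\right)^{2} = \left(\left(4 - \frac{5}{3}\right) - \frac{150}{19}\right)^{2} = \left(\frac{7}{3} - \frac{150}{19}\right)^{2} = \left(- \frac{317}{57}\right)^{2} = \frac{100489}{3249}$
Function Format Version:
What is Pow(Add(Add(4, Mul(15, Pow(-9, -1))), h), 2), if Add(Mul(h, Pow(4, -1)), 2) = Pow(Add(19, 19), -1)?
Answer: Rational(100489, 3249) ≈ 30.929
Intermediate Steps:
h = Rational(-150, 19) (h = Add(-8, Mul(4, Pow(Add(19, 19), -1))) = Add(-8, Mul(4, Pow(38, -1))) = Add(-8, Mul(4, Rational(1, 38))) = Add(-8, Rational(2, 19)) = Rational(-150, 19) ≈ -7.8947)
Pow(Add(Add(4, Mul(15, Pow(-9, -1))), h), 2) = Pow(Add(Add(4, Mul(15, Pow(-9, -1))), Rational(-150, 19)), 2) = Pow(Add(Add(4, Mul(15, Rational(-1, 9))), Rational(-150, 19)), 2) = Pow(Add(Add(4, Rational(-5, 3)), Rational(-150, 19)), 2) = Pow(Add(Rational(7, 3), Rational(-150, 19)), 2) = Pow(Rational(-317, 57), 2) = Rational(100489, 3249)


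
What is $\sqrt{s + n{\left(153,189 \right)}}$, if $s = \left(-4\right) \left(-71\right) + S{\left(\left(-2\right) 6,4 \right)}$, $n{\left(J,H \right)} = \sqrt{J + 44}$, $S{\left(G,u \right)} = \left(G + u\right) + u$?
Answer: $\sqrt{280 + \sqrt{197}} \approx 17.147$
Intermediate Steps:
$S{\left(G,u \right)} = G + 2 u$
$n{\left(J,H \right)} = \sqrt{44 + J}$
$s = 280$ ($s = \left(-4\right) \left(-71\right) + \left(\left(-2\right) 6 + 2 \cdot 4\right) = 284 + \left(-12 + 8\right) = 284 - 4 = 280$)
$\sqrt{s + n{\left(153,189 \right)}} = \sqrt{280 + \sqrt{44 + 153}} = \sqrt{280 + \sqrt{197}}$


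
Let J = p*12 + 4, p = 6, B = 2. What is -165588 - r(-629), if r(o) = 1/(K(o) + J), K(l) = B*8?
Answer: -15234097/92 ≈ -1.6559e+5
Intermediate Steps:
K(l) = 16 (K(l) = 2*8 = 16)
J = 76 (J = 6*12 + 4 = 72 + 4 = 76)
r(o) = 1/92 (r(o) = 1/(16 + 76) = 1/92)
-165588 - r(-629) = -165588 - 1*1/92 = -165588 - 1/92 = -15234097/92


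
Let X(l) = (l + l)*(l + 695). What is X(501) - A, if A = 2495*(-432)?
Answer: 2276232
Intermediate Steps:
A = -1077840
X(l) = 2*l*(695 + l) (X(l) = (2*l)*(695 + l) = 2*l*(695 + l))
X(501) - A = 2*501*(695 + 501) - 1*(-1077840) = 2*501*1196 + 1077840 = 1198392 + 1077840 = 2276232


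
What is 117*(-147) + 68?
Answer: -17131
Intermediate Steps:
117*(-147) + 68 = -17199 + 68 = -17131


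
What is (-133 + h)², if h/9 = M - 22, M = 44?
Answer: 4225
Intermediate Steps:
h = 198 (h = 9*(44 - 22) = 9*22 = 198)
(-133 + h)² = (-133 + 198)² = 65² = 4225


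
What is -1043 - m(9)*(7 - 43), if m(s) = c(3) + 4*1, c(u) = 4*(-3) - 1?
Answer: -1367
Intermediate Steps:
c(u) = -13 (c(u) = -12 - 1 = -13)
m(s) = -9 (m(s) = -13 + 4*1 = -13 + 4 = -9)
-1043 - m(9)*(7 - 43) = -1043 - (-9)*(7 - 43) = -1043 - (-9)*(-36) = -1043 - 1*324 = -1043 - 324 = -1367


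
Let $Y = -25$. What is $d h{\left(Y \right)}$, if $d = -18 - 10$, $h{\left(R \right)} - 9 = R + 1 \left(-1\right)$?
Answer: $476$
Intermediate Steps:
$h{\left(R \right)} = 8 + R$ ($h{\left(R \right)} = 9 + \left(R + 1 \left(-1\right)\right) = 9 + \left(R - 1\right) = 9 + \left(-1 + R\right) = 8 + R$)
$d = -28$ ($d = -18 - 10 = -28$)
$d h{\left(Y \right)} = - 28 \left(8 - 25\right) = \left(-28\right) \left(-17\right) = 476$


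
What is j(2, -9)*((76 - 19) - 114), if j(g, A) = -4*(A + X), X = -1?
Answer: -2280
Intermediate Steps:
j(g, A) = 4 - 4*A (j(g, A) = -4*(A - 1) = -4*(-1 + A) = 4 - 4*A)
j(2, -9)*((76 - 19) - 114) = (4 - 4*(-9))*((76 - 19) - 114) = (4 + 36)*(57 - 114) = 40*(-57) = -2280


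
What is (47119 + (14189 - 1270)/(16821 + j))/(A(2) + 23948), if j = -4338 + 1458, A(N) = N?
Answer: 328449449/166943475 ≈ 1.9674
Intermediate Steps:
j = -2880
(47119 + (14189 - 1270)/(16821 + j))/(A(2) + 23948) = (47119 + (14189 - 1270)/(16821 - 2880))/(2 + 23948) = (47119 + 12919/13941)/23950 = (47119 + 12919*(1/13941))*(1/23950) = (47119 + 12919/13941)*(1/23950) = (656898898/13941)*(1/23950) = 328449449/166943475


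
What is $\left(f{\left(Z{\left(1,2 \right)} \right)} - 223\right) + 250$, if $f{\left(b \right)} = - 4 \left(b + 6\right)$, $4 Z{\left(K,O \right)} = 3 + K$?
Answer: $-1$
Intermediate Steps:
$Z{\left(K,O \right)} = \frac{3}{4} + \frac{K}{4}$ ($Z{\left(K,O \right)} = \frac{3 + K}{4} = \frac{3}{4} + \frac{K}{4}$)
$f{\left(b \right)} = -24 - 4 b$ ($f{\left(b \right)} = - 4 \left(6 + b\right) = -24 - 4 b$)
$\left(f{\left(Z{\left(1,2 \right)} \right)} - 223\right) + 250 = \left(\left(-24 - 4 \left(\frac{3}{4} + \frac{1}{4} \cdot 1\right)\right) - 223\right) + 250 = \left(\left(-24 - 4 \left(\frac{3}{4} + \frac{1}{4}\right)\right) - 223\right) + 250 = \left(\left(-24 - 4\right) - 223\right) + 250 = \left(-28 - 223\right) + 250 = -251 + 250 = -1$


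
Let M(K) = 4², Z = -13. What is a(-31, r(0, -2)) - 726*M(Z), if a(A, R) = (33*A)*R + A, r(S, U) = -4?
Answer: -7555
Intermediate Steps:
M(K) = 16
a(A, R) = A + 33*A*R (a(A, R) = 33*A*R + A = A + 33*A*R)
a(-31, r(0, -2)) - 726*M(Z) = -31*(1 + 33*(-4)) - 726*16 = -31*(1 - 132) - 11616 = -31*(-131) - 11616 = 4061 - 11616 = -7555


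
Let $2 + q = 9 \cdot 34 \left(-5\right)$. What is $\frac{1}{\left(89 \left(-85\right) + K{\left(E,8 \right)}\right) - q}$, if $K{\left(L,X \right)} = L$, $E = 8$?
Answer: $- \frac{1}{6025} \approx -0.00016598$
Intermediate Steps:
$q = -1532$ ($q = -2 + 9 \cdot 34 \left(-5\right) = -2 + 306 \left(-5\right) = -2 - 1530 = -1532$)
$\frac{1}{\left(89 \left(-85\right) + K{\left(E,8 \right)}\right) - q} = \frac{1}{\left(89 \left(-85\right) + 8\right) - -1532} = \frac{1}{\left(-7565 + 8\right) + 1532} = \frac{1}{-7557 + 1532} = \frac{1}{-6025} = - \frac{1}{6025}$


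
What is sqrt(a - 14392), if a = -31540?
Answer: 2*I*sqrt(11483) ≈ 214.32*I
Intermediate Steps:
sqrt(a - 14392) = sqrt(-31540 - 14392) = sqrt(-45932) = 2*I*sqrt(11483)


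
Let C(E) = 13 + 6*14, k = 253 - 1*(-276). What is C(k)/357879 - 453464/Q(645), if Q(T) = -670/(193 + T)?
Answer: 67997516789159/119889465 ≈ 5.6717e+5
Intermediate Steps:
k = 529 (k = 253 + 276 = 529)
C(E) = 97 (C(E) = 13 + 84 = 97)
C(k)/357879 - 453464/Q(645) = 97/357879 - 453464/((-670/(193 + 645))) = 97*(1/357879) - 453464/((-670/838)) = 97/357879 - 453464/((-670*1/838)) = 97/357879 - 453464/(-335/419) = 97/357879 - 453464*(-419/335) = 97/357879 + 190001416/335 = 67997516789159/119889465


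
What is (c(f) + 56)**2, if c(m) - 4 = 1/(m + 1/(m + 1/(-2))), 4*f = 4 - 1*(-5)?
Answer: 22733824/6241 ≈ 3642.7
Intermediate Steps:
f = 9/4 (f = (4 - 1*(-5))/4 = (4 + 5)/4 = (1/4)*9 = 9/4 ≈ 2.2500)
c(m) = 4 + 1/(m + 1/(-1/2 + m)) (c(m) = 4 + 1/(m + 1/(m + 1/(-2))) = 4 + 1/(m + 1/(m - 1/2)) = 4 + 1/(m + 1/(-1/2 + m)))
(c(f) + 56)**2 = ((7 - 2*9/4 + 8*(9/4)**2)/(2 - 1*9/4 + 2*(9/4)**2) + 56)**2 = ((7 - 9/2 + 8*(81/16))/(2 - 9/4 + 2*(81/16)) + 56)**2 = ((7 - 9/2 + 81/2)/(2 - 9/4 + 81/8) + 56)**2 = (43/(79/8) + 56)**2 = ((8/79)*43 + 56)**2 = (344/79 + 56)**2 = (4768/79)**2 = 22733824/6241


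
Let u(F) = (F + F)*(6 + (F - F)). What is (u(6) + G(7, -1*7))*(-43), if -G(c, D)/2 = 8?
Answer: -2408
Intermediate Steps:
G(c, D) = -16 (G(c, D) = -2*8 = -16)
u(F) = 12*F (u(F) = (2*F)*(6 + 0) = (2*F)*6 = 12*F)
(u(6) + G(7, -1*7))*(-43) = (12*6 - 16)*(-43) = (72 - 16)*(-43) = 56*(-43) = -2408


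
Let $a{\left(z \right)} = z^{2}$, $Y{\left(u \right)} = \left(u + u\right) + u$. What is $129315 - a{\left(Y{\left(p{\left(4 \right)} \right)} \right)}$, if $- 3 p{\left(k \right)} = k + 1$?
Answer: $129290$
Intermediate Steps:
$p{\left(k \right)} = - \frac{1}{3} - \frac{k}{3}$ ($p{\left(k \right)} = - \frac{k + 1}{3} = - \frac{1 + k}{3} = - \frac{1}{3} - \frac{k}{3}$)
$Y{\left(u \right)} = 3 u$ ($Y{\left(u \right)} = 2 u + u = 3 u$)
$129315 - a{\left(Y{\left(p{\left(4 \right)} \right)} \right)} = 129315 - \left(3 \left(- \frac{1}{3} - \frac{4}{3}\right)\right)^{2} = 129315 - \left(3 \left(- \frac{5}{3}\right)\right)^{2} = 129315 - \left(-5\right)^{2} = 129315 - 25 = 129290$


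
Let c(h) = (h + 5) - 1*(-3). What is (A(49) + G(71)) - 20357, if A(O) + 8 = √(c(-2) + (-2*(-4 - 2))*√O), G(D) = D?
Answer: -20294 + 3*√10 ≈ -20285.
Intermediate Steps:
c(h) = 8 + h (c(h) = (5 + h) + 3 = 8 + h)
A(O) = -8 + √(6 + 12*√O) (A(O) = -8 + √((8 - 2) + (-2*(-4 - 2))*√O) = -8 + √(6 + (-2*(-6))*√O) = -8 + √(6 + 12*√O))
(A(49) + G(71)) - 20357 = ((-8 + √(6 + 12*√49)) + 71) - 20357 = ((-8 + √(6 + 12*7)) + 71) - 20357 = ((-8 + √(6 + 84)) + 71) - 20357 = ((-8 + √90) + 71) - 20357 = ((-8 + 3*√10) + 71) - 20357 = (63 + 3*√10) - 20357 = -20294 + 3*√10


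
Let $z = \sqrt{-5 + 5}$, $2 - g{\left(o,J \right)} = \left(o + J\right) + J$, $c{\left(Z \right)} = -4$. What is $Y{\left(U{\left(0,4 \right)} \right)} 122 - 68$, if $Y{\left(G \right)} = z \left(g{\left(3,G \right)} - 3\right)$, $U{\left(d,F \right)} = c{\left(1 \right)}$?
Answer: $-68$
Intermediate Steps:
$g{\left(o,J \right)} = 2 - o - 2 J$ ($g{\left(o,J \right)} = 2 - \left(\left(o + J\right) + J\right) = 2 - \left(\left(J + o\right) + J\right) = 2 - \left(o + 2 J\right) = 2 - o - 2 J$)
$U{\left(d,F \right)} = -4$
$z = 0$ ($z = \sqrt{0} = 0$)
$Y{\left(G \right)} = 0$ ($Y{\left(G \right)} = 0 \left(\left(2 - 3 - 2 G\right) - 3\right) = 0 \left(\left(-1 - 2 G\right) - 3\right) = 0 \left(-4 - 2 G\right) = 0$)
$Y{\left(U{\left(0,4 \right)} \right)} 122 - 68 = 0 \cdot 122 - 68 = 0 - 68 = -68$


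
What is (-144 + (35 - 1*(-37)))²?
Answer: 5184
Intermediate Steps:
(-144 + (35 - 1*(-37)))² = (-144 + (35 + 37))² = (-144 + 72)² = (-72)² = 5184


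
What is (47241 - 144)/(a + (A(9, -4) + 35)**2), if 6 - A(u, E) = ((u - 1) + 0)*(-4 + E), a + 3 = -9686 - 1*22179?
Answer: -47097/20843 ≈ -2.2596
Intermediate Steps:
a = -31868 (a = -3 + (-9686 - 1*22179) = -3 + (-9686 - 22179) = -3 - 31865 = -31868)
A(u, E) = 6 - (-1 + u)*(-4 + E) (A(u, E) = 6 - ((u - 1) + 0)*(-4 + E) = 6 - ((-1 + u) + 0)*(-4 + E) = 6 - (-1 + u)*(-4 + E))
(47241 - 144)/(a + (A(9, -4) + 35)**2) = (47241 - 144)/(-31868 + ((2 - 4 + 4*9 - 1*(-4)*9) + 35)**2) = 47097/(-31868 + ((2 - 4 + 36 + 36) + 35)**2) = 47097/(-31868 + (70 + 35)**2) = 47097/(-31868 + 105**2) = 47097/(-31868 + 11025) = 47097/(-20843) = 47097*(-1/20843) = -47097/20843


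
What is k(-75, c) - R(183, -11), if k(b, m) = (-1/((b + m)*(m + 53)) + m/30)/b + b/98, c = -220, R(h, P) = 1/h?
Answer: -44595103451/66263888250 ≈ -0.67299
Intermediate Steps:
k(b, m) = b/98 + (m/30 - 1/((53 + m)*(b + m)))/b (k(b, m) = (-1/((b + m)*(53 + m)) + m*(1/30))/b + b*(1/98) = (-1/((53 + m)*(b + m)) + m/30)/b + b/98 = (m/30 - 1/((53 + m)*(b + m)))/b + b/98 = b/98 + (m/30 - 1/((53 + m)*(b + m)))/b)
k(-75, c) - R(183, -11) = (1/1470)*(-1470 + 49*(-220)³ + 795*(-75)³ + 2597*(-220)² + 15*(-220)*(-75)³ + 15*(-75)²*(-220)² + 49*(-75)*(-220)² + 795*(-220)*(-75)² + 2597*(-75)*(-220))/(-75*((-220)² + 53*(-75) + 53*(-220) - 75*(-220))) - 1/183 = (1/1470)*(-1/75)*(-1470 + 49*(-10648000) + 795*(-421875) + 2597*48400 + 15*(-220)*(-421875) + 15*5625*48400 + 49*(-75)*48400 + 795*(-220)*5625 + 42850500)/(48400 - 3975 - 11660 + 16500) - 1*1/183 = (1/1470)*(-1/75)*(-1470 - 521752000 - 335390625 + 125694800 + 1392187500 + 4083750000 - 177870000 - 983812500 + 42850500)/49265 - 1/183 = (1/1470)*(-1/75)*(1/49265)*3625656205 - 1/183 = -725131241/1086293250 - 1/183 = -44595103451/66263888250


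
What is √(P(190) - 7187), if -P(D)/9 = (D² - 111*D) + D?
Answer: I*√143987 ≈ 379.46*I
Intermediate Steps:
P(D) = -9*D² + 990*D (P(D) = -9*((D² - 111*D) + D) = -9*(D² - 110*D) = -9*D² + 990*D)
√(P(190) - 7187) = √(9*190*(110 - 1*190) - 7187) = √(9*190*(110 - 190) - 7187) = √(9*190*(-80) - 7187) = √(-136800 - 7187) = √(-143987) = I*√143987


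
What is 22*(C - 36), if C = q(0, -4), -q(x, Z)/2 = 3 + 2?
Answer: -1012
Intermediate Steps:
q(x, Z) = -10 (q(x, Z) = -2*(3 + 2) = -2*5 = -10)
C = -10
22*(C - 36) = 22*(-10 - 36) = 22*(-46) = -1012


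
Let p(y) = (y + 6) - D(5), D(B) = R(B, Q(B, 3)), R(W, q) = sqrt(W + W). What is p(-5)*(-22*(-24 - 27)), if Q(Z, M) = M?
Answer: 1122 - 1122*sqrt(10) ≈ -2426.1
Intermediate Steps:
R(W, q) = sqrt(2)*sqrt(W) (R(W, q) = sqrt(2*W) = sqrt(2)*sqrt(W))
D(B) = sqrt(2)*sqrt(B)
p(y) = 6 + y - sqrt(10) (p(y) = (y + 6) - sqrt(2)*sqrt(5) = (6 + y) - sqrt(10) = 6 + y - sqrt(10))
p(-5)*(-22*(-24 - 27)) = (6 - 5 - sqrt(10))*(-22*(-24 - 27)) = (1 - sqrt(10))*(-22*(-51)) = (1 - sqrt(10))*1122 = 1122 - 1122*sqrt(10)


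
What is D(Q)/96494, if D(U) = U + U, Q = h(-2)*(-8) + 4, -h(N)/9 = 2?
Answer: 148/48247 ≈ 0.0030675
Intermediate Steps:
h(N) = -18 (h(N) = -9*2 = -18)
Q = 148 (Q = -18*(-8) + 4 = 144 + 4 = 148)
D(U) = 2*U
D(Q)/96494 = (2*148)/96494 = 296*(1/96494) = 148/48247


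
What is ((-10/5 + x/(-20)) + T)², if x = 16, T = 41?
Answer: 36481/25 ≈ 1459.2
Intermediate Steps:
((-10/5 + x/(-20)) + T)² = ((-10/5 + 16/(-20)) + 41)² = ((-10*⅕ + 16*(-1/20)) + 41)² = ((-2 - ⅘) + 41)² = (-14/5 + 41)² = (191/5)² = 36481/25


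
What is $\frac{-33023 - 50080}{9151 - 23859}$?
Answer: $\frac{83103}{14708} \approx 5.6502$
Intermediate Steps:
$\frac{-33023 - 50080}{9151 - 23859} = - \frac{83103}{-14708} = \left(-83103\right) \left(- \frac{1}{14708}\right) = \frac{83103}{14708}$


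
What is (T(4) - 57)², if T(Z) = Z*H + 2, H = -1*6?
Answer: 6241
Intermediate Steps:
H = -6
T(Z) = 2 - 6*Z (T(Z) = Z*(-6) + 2 = -6*Z + 2 = 2 - 6*Z)
(T(4) - 57)² = ((2 - 6*4) - 57)² = ((2 - 24) - 57)² = (-22 - 57)² = (-79)² = 6241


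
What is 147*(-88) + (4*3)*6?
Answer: -12864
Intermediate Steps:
147*(-88) + (4*3)*6 = -12936 + 12*6 = -12936 + 72 = -12864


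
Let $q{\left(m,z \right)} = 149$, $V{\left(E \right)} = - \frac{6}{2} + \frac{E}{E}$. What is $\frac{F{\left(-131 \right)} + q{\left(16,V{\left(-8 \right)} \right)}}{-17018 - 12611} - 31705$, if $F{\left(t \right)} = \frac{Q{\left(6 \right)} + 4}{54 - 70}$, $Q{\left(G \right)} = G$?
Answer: $- \frac{7515100747}{237032} \approx -31705.0$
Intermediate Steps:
$V{\left(E \right)} = -2$ ($V{\left(E \right)} = \left(-6\right) \frac{1}{2} + 1 = -3 + 1 = -2$)
$F{\left(t \right)} = - \frac{5}{8}$ ($F{\left(t \right)} = \frac{6 + 4}{54 - 70} = \frac{10}{-16} = 10 \left(- \frac{1}{16}\right) = - \frac{5}{8}$)
$\frac{F{\left(-131 \right)} + q{\left(16,V{\left(-8 \right)} \right)}}{-17018 - 12611} - 31705 = \frac{- \frac{5}{8} + 149}{-17018 - 12611} - 31705 = \frac{1187}{8 \left(-29629\right)} - 31705 = \frac{1187}{8} \left(- \frac{1}{29629}\right) - 31705 = - \frac{1187}{237032} - 31705 = - \frac{7515100747}{237032}$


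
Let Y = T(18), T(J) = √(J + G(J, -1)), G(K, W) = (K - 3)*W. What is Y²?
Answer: 3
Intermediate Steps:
G(K, W) = W*(-3 + K) (G(K, W) = (-3 + K)*W = W*(-3 + K))
T(J) = √3 (T(J) = √(J - (-3 + J)) = √(J + (3 - J)) = √3)
Y = √3 ≈ 1.7320
Y² = (√3)² = 3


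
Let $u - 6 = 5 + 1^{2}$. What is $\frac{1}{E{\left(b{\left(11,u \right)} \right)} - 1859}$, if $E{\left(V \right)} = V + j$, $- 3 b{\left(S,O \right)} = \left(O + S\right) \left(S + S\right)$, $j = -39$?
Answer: $- \frac{3}{6200} \approx -0.00048387$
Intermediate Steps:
$u = 12$ ($u = 6 + \left(5 + 1^{2}\right) = 6 + \left(5 + 1\right) = 6 + 6 = 12$)
$b{\left(S,O \right)} = - \frac{2 S \left(O + S\right)}{3}$ ($b{\left(S,O \right)} = - \frac{\left(O + S\right) \left(S + S\right)}{3} = - \frac{\left(O + S\right) 2 S}{3} = - \frac{2 S \left(O + S\right)}{3}$)
$E{\left(V \right)} = -39 + V$ ($E{\left(V \right)} = V - 39 = -39 + V$)
$\frac{1}{E{\left(b{\left(11,u \right)} \right)} - 1859} = \frac{1}{\left(-39 - \frac{22 \left(12 + 11\right)}{3}\right) - 1859} = \frac{1}{\left(-39 - \frac{22}{3} \cdot 23\right) - 1859} = \frac{1}{\left(-39 - \frac{506}{3}\right) - 1859} = \frac{1}{- \frac{623}{3} - 1859} = \frac{1}{- \frac{6200}{3}} = - \frac{3}{6200}$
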